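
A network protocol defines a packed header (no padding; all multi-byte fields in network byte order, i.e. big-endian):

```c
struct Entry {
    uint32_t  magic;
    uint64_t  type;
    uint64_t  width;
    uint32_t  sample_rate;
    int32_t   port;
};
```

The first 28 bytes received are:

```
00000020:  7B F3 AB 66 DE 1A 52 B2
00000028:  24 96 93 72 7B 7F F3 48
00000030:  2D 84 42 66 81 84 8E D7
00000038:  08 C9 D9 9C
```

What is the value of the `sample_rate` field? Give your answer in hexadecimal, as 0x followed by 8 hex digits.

0x81848ED7

`sample_rate` follows `magic` (4 B), `type` (8 B), `width` (8 B), so it starts at offset 4 + 8 + 8 = 20 and occupies 4 bytes.
Bytes at offsets 20..23: 81 84 8E D7.
In big-endian order the high byte comes first in memory.
The bytes are already most-significant first: 0x81848ED7.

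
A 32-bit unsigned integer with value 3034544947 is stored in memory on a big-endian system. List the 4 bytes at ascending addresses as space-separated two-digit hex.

B4 DF 7B 33

3034544947 in hexadecimal, padded to 32 bits, is 0xB4DF7B33.
Split into bytes (most-significant first): B4 DF 7B 33.
Big-endian: lowest address holds the most-significant byte.
So the memory order matches the most-significant-first order: B4 DF 7B 33.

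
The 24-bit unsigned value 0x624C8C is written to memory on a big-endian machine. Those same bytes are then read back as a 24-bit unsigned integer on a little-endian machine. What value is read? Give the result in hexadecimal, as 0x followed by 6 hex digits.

0x8C4C62

Stored big-endian, the bytes at ascending addresses are 62 4C 8C.
Read back as little-endian, the first byte is least significant, giving 0x8C4C62.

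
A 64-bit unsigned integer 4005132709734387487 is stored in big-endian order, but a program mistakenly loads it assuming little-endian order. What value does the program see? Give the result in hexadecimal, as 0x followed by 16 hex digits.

0x1F0F04BAFA169537

4005132709734387487 in 64-bit hexadecimal is 0x379516FABA040F1F.
Stored big-endian, the bytes at ascending addresses are 37 95 16 FA BA 04 0F 1F.
Read back as little-endian, the first byte is least significant, giving 0x1F0F04BAFA169537.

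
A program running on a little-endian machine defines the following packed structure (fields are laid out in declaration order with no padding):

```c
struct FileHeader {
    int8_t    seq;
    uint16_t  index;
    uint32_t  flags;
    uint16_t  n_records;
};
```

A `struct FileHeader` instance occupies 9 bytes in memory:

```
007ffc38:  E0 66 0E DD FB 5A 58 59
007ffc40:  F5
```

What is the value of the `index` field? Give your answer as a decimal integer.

`index` follows `seq` (1 byte), so it starts at byte offset 1 and occupies 2 bytes.
Bytes at offsets 1..2: 66 0E.
Little-endian: lowest address holds the least-significant byte.
Reassemble most-significant byte first: 0E 66 → 0x0E66.
0x0E66 = 3686.

3686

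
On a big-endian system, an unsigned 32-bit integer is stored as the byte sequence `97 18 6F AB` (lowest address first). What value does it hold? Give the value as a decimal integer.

In big-endian order the high byte comes first in memory.
The bytes are already most-significant first: 0x97186FAB.
0x97186FAB = 2534961067.

2534961067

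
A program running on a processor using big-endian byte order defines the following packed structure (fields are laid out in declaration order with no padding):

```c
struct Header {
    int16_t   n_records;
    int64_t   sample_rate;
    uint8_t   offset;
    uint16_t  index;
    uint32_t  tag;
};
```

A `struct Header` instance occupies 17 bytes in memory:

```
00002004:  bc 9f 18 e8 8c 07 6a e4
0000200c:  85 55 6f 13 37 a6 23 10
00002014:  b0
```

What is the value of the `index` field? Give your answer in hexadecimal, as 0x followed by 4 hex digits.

0x1337

`index` follows `n_records` (2 B), `sample_rate` (8 B), `offset` (1 B), so it starts at offset 2 + 8 + 1 = 11 and occupies 2 bytes.
Bytes at offsets 11..12: 13 37.
Big-endian: lowest address holds the most-significant byte.
The bytes are already most-significant first: 0x1337.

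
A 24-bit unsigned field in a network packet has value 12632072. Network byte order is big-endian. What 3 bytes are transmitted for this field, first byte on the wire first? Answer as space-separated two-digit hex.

C0 C0 08

12632072 in hexadecimal, padded to 24 bits, is 0xC0C008.
Split into bytes (most-significant first): C0 C0 08.
Big-endian stores the most-significant byte at the lowest address.
So the memory order matches the most-significant-first order: C0 C0 08.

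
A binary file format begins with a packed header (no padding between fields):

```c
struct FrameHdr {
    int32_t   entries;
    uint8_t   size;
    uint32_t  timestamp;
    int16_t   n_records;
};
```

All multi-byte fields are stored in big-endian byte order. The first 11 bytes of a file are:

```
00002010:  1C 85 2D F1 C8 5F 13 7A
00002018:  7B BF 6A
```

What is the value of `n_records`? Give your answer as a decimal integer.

-16534

`n_records` follows `entries` (4 B), `size` (1 B), `timestamp` (4 B), so it starts at offset 4 + 1 + 4 = 9 and occupies 2 bytes.
Bytes at offsets 9..10: BF 6A.
Big-endian stores the most-significant byte at the lowest address.
The bytes are already most-significant first: 0xBF6A.
Top bit is set, so as a signed 16-bit value this is 0xBF6A − 2^16 = -16534.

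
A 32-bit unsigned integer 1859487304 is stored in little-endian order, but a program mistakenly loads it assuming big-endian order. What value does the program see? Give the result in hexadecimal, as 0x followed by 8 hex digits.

1859487304 in 32-bit hexadecimal is 0x6ED58648.
Stored little-endian, the bytes at ascending addresses are 48 86 D5 6E.
Read back as big-endian, the last byte is least significant, giving 0x4886D56E.

0x4886D56E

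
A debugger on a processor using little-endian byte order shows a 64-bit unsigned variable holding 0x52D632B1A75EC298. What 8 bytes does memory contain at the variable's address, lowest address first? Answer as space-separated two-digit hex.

98 C2 5E A7 B1 32 D6 52

Split into bytes (most-significant first): 52 D6 32 B1 A7 5E C2 98.
Little-endian stores the least-significant byte at the lowest address.
So at ascending addresses the bytes are 98 C2 5E A7 B1 32 D6 52.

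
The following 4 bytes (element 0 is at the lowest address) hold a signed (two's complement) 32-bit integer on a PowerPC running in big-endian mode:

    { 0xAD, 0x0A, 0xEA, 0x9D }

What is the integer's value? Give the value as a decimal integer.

In big-endian order the high byte comes first in memory.
The bytes are already most-significant first: 0xAD0AEA9D.
Top bit is set, so as a signed 32-bit value this is 0xAD0AEA9D − 2^32 = -1391793507.

-1391793507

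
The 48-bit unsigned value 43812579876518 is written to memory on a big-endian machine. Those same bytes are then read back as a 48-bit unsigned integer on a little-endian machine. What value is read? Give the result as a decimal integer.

183198657665063

43812579876518 in 48-bit hexadecimal is 0x27D8E9429EA6.
Stored big-endian, the bytes at ascending addresses are 27 D8 E9 42 9E A6.
Read back as little-endian, the first byte is least significant, giving 0xA69E42E9D827.
0xA69E42E9D827 = 183198657665063.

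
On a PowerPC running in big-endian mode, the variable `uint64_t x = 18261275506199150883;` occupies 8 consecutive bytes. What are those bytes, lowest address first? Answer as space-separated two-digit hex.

FD 6D 15 52 0C 8A C1 23

18261275506199150883 in hexadecimal, padded to 64 bits, is 0xFD6D15520C8AC123.
Split into bytes (most-significant first): FD 6D 15 52 0C 8A C1 23.
In big-endian order the high byte comes first in memory.
So the memory order matches the most-significant-first order: FD 6D 15 52 0C 8A C1 23.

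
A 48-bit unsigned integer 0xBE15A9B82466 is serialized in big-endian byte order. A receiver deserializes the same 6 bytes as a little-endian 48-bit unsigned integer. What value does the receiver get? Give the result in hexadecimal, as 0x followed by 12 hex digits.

Stored big-endian, the bytes at ascending addresses are BE 15 A9 B8 24 66.
Read back as little-endian, the first byte is least significant, giving 0x6624B8A915BE.

0x6624B8A915BE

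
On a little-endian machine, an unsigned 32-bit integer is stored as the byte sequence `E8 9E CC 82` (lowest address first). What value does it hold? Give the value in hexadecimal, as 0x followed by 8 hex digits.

In little-endian order the low byte comes first in memory.
Reassemble most-significant byte first: 82 CC 9E E8 → 0x82CC9EE8.

0x82CC9EE8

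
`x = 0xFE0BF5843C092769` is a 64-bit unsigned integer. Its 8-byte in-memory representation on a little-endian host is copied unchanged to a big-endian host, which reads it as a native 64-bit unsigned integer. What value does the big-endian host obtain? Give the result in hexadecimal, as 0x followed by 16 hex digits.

0x6927093C84F50BFE

Stored little-endian, the bytes at ascending addresses are 69 27 09 3C 84 F5 0B FE.
Read back as big-endian, the last byte is least significant, giving 0x6927093C84F50BFE.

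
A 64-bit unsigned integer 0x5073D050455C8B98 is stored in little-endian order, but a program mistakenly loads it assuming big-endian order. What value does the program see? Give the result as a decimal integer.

10991980768306164560

Stored little-endian, the bytes at ascending addresses are 98 8B 5C 45 50 D0 73 50.
Read back as big-endian, the last byte is least significant, giving 0x988B5C4550D07350.
0x988B5C4550D07350 = 10991980768306164560.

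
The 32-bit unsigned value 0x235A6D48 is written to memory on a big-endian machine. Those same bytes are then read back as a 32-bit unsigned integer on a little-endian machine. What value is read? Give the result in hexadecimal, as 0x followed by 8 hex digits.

0x486D5A23

Stored big-endian, the bytes at ascending addresses are 23 5A 6D 48.
Read back as little-endian, the first byte is least significant, giving 0x486D5A23.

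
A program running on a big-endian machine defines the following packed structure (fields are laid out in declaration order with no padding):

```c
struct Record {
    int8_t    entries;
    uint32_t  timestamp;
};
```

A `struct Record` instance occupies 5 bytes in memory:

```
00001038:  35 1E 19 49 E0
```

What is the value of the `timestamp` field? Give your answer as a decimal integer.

504973792

`timestamp` follows `entries` (1 byte), so it starts at byte offset 1 and occupies 4 bytes.
Bytes at offsets 1..4: 1E 19 49 E0.
Big-endian: lowest address holds the most-significant byte.
The bytes are already most-significant first: 0x1E1949E0.
0x1E1949E0 = 504973792.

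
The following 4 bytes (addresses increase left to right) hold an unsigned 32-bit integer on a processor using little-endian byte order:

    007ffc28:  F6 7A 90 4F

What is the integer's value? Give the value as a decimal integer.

1334868726

In little-endian order the low byte comes first in memory.
Reassemble most-significant byte first: 4F 90 7A F6 → 0x4F907AF6.
0x4F907AF6 = 1334868726.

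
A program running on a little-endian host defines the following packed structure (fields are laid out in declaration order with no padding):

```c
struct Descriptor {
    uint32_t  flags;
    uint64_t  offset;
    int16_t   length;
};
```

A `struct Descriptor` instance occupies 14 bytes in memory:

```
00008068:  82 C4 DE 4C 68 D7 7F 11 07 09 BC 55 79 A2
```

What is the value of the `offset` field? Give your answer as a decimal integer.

`offset` follows `flags` (4 bytes), so it starts at byte offset 4 and occupies 8 bytes.
Bytes at offsets 4..11: 68 D7 7F 11 07 09 BC 55.
In little-endian order the low byte comes first in memory.
Reassemble most-significant byte first: 55 BC 09 07 11 7F D7 68 → 0x55BC0907117FD768.
0x55BC0907117FD768 = 6177822714808489832.

6177822714808489832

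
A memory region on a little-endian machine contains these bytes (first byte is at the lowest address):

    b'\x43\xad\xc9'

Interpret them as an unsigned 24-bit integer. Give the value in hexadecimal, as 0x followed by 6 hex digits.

0xC9AD43

Little-endian: lowest address holds the least-significant byte.
Reassemble most-significant byte first: C9 AD 43 → 0xC9AD43.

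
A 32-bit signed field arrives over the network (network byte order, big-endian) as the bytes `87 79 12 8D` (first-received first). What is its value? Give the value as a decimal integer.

-2022108531

In big-endian order the high byte comes first in memory.
The bytes are already most-significant first: 0x8779128D.
Top bit is set, so as a signed 32-bit value this is 0x8779128D − 2^32 = -2022108531.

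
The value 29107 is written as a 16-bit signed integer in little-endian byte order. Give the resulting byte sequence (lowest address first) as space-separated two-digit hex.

29107 in hexadecimal, padded to 16 bits, is 0x71B3.
Split into bytes (most-significant first): 71 B3.
Little-endian stores the least-significant byte at the lowest address.
So at ascending addresses the bytes are B3 71.

B3 71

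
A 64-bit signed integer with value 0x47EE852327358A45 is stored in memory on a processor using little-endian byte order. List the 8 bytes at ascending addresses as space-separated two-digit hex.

45 8A 35 27 23 85 EE 47

Split into bytes (most-significant first): 47 EE 85 23 27 35 8A 45.
In little-endian order the low byte comes first in memory.
So at ascending addresses the bytes are 45 8A 35 27 23 85 EE 47.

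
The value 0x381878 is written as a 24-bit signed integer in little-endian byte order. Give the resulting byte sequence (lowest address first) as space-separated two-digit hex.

78 18 38

Split into bytes (most-significant first): 38 18 78.
Little-endian: lowest address holds the least-significant byte.
So at ascending addresses the bytes are 78 18 38.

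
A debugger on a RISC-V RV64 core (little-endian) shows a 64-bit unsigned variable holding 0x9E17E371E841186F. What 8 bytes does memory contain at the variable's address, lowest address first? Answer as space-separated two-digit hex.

Split into bytes (most-significant first): 9E 17 E3 71 E8 41 18 6F.
In little-endian order the low byte comes first in memory.
So at ascending addresses the bytes are 6F 18 41 E8 71 E3 17 9E.

6F 18 41 E8 71 E3 17 9E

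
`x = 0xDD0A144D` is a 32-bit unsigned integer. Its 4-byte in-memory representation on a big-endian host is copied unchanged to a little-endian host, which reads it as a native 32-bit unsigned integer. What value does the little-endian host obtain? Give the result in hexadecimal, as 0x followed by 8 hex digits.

Stored big-endian, the bytes at ascending addresses are DD 0A 14 4D.
Read back as little-endian, the first byte is least significant, giving 0x4D140ADD.

0x4D140ADD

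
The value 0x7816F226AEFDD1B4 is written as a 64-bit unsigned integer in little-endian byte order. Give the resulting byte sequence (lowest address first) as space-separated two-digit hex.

B4 D1 FD AE 26 F2 16 78

Split into bytes (most-significant first): 78 16 F2 26 AE FD D1 B4.
Little-endian: lowest address holds the least-significant byte.
So at ascending addresses the bytes are B4 D1 FD AE 26 F2 16 78.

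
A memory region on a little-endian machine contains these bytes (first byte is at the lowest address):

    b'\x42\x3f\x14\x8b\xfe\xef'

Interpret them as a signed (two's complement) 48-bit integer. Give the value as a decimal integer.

-17598442619070

Little-endian stores the least-significant byte at the lowest address.
Reassemble most-significant byte first: EF FE 8B 14 3F 42 → 0xEFFE8B143F42.
Top bit is set, so as a signed 48-bit value this is 0xEFFE8B143F42 − 2^48 = -17598442619070.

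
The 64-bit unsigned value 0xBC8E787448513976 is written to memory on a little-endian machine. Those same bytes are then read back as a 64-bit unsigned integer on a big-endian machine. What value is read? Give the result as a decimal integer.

8518929541781556924

Stored little-endian, the bytes at ascending addresses are 76 39 51 48 74 78 8E BC.
Read back as big-endian, the last byte is least significant, giving 0x7639514874788EBC.
0x7639514874788EBC = 8518929541781556924.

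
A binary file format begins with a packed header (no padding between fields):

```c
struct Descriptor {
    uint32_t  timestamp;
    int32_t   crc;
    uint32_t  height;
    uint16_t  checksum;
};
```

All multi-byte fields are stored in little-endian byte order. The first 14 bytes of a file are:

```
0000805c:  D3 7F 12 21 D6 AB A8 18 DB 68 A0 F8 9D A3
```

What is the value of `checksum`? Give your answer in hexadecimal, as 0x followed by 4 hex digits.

0xA39D

`checksum` follows `timestamp` (4 B), `crc` (4 B), `height` (4 B), so it starts at offset 4 + 4 + 4 = 12 and occupies 2 bytes.
Bytes at offsets 12..13: 9D A3.
Little-endian: lowest address holds the least-significant byte.
Reassemble most-significant byte first: A3 9D → 0xA39D.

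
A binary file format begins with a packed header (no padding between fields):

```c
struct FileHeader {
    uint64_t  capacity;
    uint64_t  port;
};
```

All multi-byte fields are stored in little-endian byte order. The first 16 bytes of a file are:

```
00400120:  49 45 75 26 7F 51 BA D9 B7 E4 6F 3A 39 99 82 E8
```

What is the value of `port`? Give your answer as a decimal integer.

`port` follows `capacity` (8 bytes), so it starts at byte offset 8 and occupies 8 bytes.
Bytes at offsets 8..15: B7 E4 6F 3A 39 99 82 E8.
Little-endian: lowest address holds the least-significant byte.
Reassemble most-significant byte first: E8 82 99 39 3A 6F E4 B7 → 0xE88299393A6FE4B7.
0xE88299393A6FE4B7 = 16754122034844263607.

16754122034844263607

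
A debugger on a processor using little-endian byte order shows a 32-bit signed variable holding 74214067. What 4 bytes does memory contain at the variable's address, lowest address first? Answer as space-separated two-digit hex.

74214067 in hexadecimal, padded to 32 bits, is 0x046C6AB3.
Split into bytes (most-significant first): 04 6C 6A B3.
Little-endian: lowest address holds the least-significant byte.
So at ascending addresses the bytes are B3 6A 6C 04.

B3 6A 6C 04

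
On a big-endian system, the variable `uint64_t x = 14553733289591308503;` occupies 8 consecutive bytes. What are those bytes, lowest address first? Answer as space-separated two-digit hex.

14553733289591308503 in hexadecimal, padded to 64 bits, is 0xC9F93F5161DE00D7.
Split into bytes (most-significant first): C9 F9 3F 51 61 DE 00 D7.
Big-endian stores the most-significant byte at the lowest address.
So the memory order matches the most-significant-first order: C9 F9 3F 51 61 DE 00 D7.

C9 F9 3F 51 61 DE 00 D7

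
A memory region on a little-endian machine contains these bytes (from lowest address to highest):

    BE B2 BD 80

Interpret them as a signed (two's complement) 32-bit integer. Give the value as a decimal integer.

-2135051586

Little-endian stores the least-significant byte at the lowest address.
Reassemble most-significant byte first: 80 BD B2 BE → 0x80BDB2BE.
Top bit is set, so as a signed 32-bit value this is 0x80BDB2BE − 2^32 = -2135051586.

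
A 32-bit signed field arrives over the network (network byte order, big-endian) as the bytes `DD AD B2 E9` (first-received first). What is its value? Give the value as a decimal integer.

-575819031

Big-endian stores the most-significant byte at the lowest address.
The bytes are already most-significant first: 0xDDADB2E9.
Top bit is set, so as a signed 32-bit value this is 0xDDADB2E9 − 2^32 = -575819031.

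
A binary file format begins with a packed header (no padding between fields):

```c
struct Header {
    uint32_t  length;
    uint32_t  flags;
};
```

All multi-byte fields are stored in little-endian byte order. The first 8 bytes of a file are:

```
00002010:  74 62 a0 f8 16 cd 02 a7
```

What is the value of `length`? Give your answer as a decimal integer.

4171260532

`length` is the first field, at byte offset 0, occupying 4 bytes.
Bytes at offsets 0..3: 74 62 A0 F8.
Little-endian: lowest address holds the least-significant byte.
Reassemble most-significant byte first: F8 A0 62 74 → 0xF8A06274.
0xF8A06274 = 4171260532.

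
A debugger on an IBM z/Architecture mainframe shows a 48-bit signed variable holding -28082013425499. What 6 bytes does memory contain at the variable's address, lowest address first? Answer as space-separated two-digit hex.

Two's complement of -28082013425499 in 48 bits: 28082013425499 = 0x198A5A6F4F5B; invert → 0xE675A590B0A4; add 1 → 0xE675A590B0A5.
Split into bytes (most-significant first): E6 75 A5 90 B0 A5.
Big-endian stores the most-significant byte at the lowest address.
So the memory order matches the most-significant-first order: E6 75 A5 90 B0 A5.

E6 75 A5 90 B0 A5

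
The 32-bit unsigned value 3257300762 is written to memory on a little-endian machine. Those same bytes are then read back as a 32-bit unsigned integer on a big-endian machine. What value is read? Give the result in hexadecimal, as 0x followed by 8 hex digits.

0x1A7726C2

3257300762 in 32-bit hexadecimal is 0xC226771A.
Stored little-endian, the bytes at ascending addresses are 1A 77 26 C2.
Read back as big-endian, the last byte is least significant, giving 0x1A7726C2.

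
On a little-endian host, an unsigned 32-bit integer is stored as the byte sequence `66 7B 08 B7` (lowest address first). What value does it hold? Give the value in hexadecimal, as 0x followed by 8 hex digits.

0xB7087B66

Little-endian stores the least-significant byte at the lowest address.
Reassemble most-significant byte first: B7 08 7B 66 → 0xB7087B66.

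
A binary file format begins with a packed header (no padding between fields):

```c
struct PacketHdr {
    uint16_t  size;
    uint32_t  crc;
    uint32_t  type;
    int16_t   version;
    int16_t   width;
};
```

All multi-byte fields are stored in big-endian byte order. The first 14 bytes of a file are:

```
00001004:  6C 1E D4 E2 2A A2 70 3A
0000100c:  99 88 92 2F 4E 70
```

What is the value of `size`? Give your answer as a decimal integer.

27678

`size` is the first field, at byte offset 0, occupying 2 bytes.
Bytes at offsets 0..1: 6C 1E.
Big-endian stores the most-significant byte at the lowest address.
The bytes are already most-significant first: 0x6C1E.
0x6C1E = 27678.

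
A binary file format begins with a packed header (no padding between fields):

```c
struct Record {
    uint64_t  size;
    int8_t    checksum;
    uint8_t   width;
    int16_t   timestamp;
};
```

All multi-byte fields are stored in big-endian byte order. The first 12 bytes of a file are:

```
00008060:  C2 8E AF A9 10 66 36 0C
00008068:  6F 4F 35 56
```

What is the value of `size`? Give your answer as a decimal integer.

`size` is the first field, at byte offset 0, occupying 8 bytes.
Bytes at offsets 0..7: C2 8E AF A9 10 66 36 0C.
Big-endian stores the most-significant byte at the lowest address.
The bytes are already most-significant first: 0xC28EAFA91066360C.
0xC28EAFA91066360C = 14019335830710400524.

14019335830710400524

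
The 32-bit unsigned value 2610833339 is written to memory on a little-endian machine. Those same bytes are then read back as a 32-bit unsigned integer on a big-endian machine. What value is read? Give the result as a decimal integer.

3139935899

2610833339 in 32-bit hexadecimal is 0x9B9E27BB.
Stored little-endian, the bytes at ascending addresses are BB 27 9E 9B.
Read back as big-endian, the last byte is least significant, giving 0xBB279E9B.
0xBB279E9B = 3139935899.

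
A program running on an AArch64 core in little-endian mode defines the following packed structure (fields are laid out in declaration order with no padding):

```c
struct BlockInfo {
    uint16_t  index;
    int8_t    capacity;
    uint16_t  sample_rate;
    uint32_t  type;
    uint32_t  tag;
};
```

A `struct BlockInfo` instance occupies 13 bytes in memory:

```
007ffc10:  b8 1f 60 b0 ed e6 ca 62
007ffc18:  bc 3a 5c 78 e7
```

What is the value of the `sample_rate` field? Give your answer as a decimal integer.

`sample_rate` follows `index` (2 B), `capacity` (1 B), so it starts at offset 2 + 1 = 3 and occupies 2 bytes.
Bytes at offsets 3..4: B0 ED.
In little-endian order the low byte comes first in memory.
Reassemble most-significant byte first: ED B0 → 0xEDB0.
0xEDB0 = 60848.

60848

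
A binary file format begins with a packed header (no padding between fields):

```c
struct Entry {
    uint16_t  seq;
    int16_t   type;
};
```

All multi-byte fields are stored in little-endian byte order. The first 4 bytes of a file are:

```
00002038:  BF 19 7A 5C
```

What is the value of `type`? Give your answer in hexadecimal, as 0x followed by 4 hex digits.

0x5C7A

`type` follows `seq` (2 bytes), so it starts at byte offset 2 and occupies 2 bytes.
Bytes at offsets 2..3: 7A 5C.
Little-endian stores the least-significant byte at the lowest address.
Reassemble most-significant byte first: 5C 7A → 0x5C7A.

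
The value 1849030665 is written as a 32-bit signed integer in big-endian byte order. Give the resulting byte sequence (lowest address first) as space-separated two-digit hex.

6E 35 F8 09

1849030665 in hexadecimal, padded to 32 bits, is 0x6E35F809.
Split into bytes (most-significant first): 6E 35 F8 09.
Big-endian: lowest address holds the most-significant byte.
So the memory order matches the most-significant-first order: 6E 35 F8 09.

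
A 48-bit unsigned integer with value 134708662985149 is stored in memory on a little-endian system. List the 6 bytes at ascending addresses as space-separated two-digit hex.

134708662985149 in hexadecimal, padded to 48 bits, is 0x7A844E0161BD.
Split into bytes (most-significant first): 7A 84 4E 01 61 BD.
In little-endian order the low byte comes first in memory.
So at ascending addresses the bytes are BD 61 01 4E 84 7A.

BD 61 01 4E 84 7A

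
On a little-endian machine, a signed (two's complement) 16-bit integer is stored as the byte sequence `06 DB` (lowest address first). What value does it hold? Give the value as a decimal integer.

Little-endian stores the least-significant byte at the lowest address.
Reassemble most-significant byte first: DB 06 → 0xDB06.
Top bit is set, so as a signed 16-bit value this is 0xDB06 − 2^16 = -9466.

-9466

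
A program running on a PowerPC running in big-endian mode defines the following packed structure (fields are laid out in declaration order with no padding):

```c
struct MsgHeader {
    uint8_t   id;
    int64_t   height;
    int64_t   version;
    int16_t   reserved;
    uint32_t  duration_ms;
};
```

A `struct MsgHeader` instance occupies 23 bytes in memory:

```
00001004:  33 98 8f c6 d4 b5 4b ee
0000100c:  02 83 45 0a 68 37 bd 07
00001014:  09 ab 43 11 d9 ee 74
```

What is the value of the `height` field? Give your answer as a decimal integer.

`height` follows `id` (1 byte), so it starts at byte offset 1 and occupies 8 bytes.
Bytes at offsets 1..8: 98 8F C6 D4 B5 4B EE 02.
Big-endian: lowest address holds the most-significant byte.
The bytes are already most-significant first: 0x988FC6D4B54BEE02.
Top bit is set, so as a signed 64-bit value this is 0x988FC6D4B54BEE02 − 2^64 = -7453520241397862910.

-7453520241397862910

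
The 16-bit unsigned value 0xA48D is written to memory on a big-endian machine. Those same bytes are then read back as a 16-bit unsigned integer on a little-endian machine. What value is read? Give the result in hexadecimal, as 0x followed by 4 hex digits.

0x8DA4

Stored big-endian, the bytes at ascending addresses are A4 8D.
Read back as little-endian, the first byte is least significant, giving 0x8DA4.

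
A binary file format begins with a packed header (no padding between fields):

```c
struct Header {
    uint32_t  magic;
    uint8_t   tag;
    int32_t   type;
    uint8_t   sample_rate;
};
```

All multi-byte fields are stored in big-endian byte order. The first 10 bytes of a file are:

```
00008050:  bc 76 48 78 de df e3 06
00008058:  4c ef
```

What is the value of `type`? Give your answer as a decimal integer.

-538769844

`type` follows `magic` (4 B), `tag` (1 B), so it starts at offset 4 + 1 = 5 and occupies 4 bytes.
Bytes at offsets 5..8: DF E3 06 4C.
Big-endian: lowest address holds the most-significant byte.
The bytes are already most-significant first: 0xDFE3064C.
Top bit is set, so as a signed 32-bit value this is 0xDFE3064C − 2^32 = -538769844.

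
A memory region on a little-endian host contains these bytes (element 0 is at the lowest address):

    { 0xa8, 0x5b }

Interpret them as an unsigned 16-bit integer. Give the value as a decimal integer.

23464

In little-endian order the low byte comes first in memory.
Reassemble most-significant byte first: 5B A8 → 0x5BA8.
0x5BA8 = 23464.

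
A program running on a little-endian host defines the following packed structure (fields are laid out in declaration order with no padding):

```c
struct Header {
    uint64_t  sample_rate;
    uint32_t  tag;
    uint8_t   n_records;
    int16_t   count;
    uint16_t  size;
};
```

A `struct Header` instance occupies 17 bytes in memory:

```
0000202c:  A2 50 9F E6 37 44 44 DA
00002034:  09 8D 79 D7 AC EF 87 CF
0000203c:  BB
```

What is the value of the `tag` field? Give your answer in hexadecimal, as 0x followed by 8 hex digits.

`tag` follows `sample_rate` (8 bytes), so it starts at byte offset 8 and occupies 4 bytes.
Bytes at offsets 8..11: 09 8D 79 D7.
Little-endian: lowest address holds the least-significant byte.
Reassemble most-significant byte first: D7 79 8D 09 → 0xD7798D09.

0xD7798D09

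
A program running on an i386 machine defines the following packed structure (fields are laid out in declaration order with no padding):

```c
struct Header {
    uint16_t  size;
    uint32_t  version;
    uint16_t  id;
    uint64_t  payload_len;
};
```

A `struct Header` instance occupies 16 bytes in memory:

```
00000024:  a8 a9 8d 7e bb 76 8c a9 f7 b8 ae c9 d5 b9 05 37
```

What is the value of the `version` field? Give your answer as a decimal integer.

1991999117

`version` follows `size` (2 bytes), so it starts at byte offset 2 and occupies 4 bytes.
Bytes at offsets 2..5: 8D 7E BB 76.
In little-endian order the low byte comes first in memory.
Reassemble most-significant byte first: 76 BB 7E 8D → 0x76BB7E8D.
0x76BB7E8D = 1991999117.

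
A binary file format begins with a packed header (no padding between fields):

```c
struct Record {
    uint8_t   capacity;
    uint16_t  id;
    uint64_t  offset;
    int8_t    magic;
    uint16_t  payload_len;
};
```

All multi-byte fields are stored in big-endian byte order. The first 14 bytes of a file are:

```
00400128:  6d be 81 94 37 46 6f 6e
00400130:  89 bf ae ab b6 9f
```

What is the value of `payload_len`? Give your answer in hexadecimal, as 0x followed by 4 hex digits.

`payload_len` follows `capacity` (1 B), `id` (2 B), `offset` (8 B), `magic` (1 B), so it starts at offset 1 + 2 + 8 + 1 = 12 and occupies 2 bytes.
Bytes at offsets 12..13: B6 9F.
In big-endian order the high byte comes first in memory.
The bytes are already most-significant first: 0xB69F.

0xB69F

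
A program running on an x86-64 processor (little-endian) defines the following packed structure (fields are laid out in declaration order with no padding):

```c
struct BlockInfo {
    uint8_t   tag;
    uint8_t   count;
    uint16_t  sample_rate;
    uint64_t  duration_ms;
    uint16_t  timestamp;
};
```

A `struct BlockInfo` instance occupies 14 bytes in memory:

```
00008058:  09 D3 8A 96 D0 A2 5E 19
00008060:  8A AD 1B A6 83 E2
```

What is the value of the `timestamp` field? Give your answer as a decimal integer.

57987

`timestamp` follows `tag` (1 B), `count` (1 B), `sample_rate` (2 B), `duration_ms` (8 B), so it starts at offset 1 + 1 + 2 + 8 = 12 and occupies 2 bytes.
Bytes at offsets 12..13: 83 E2.
In little-endian order the low byte comes first in memory.
Reassemble most-significant byte first: E2 83 → 0xE283.
0xE283 = 57987.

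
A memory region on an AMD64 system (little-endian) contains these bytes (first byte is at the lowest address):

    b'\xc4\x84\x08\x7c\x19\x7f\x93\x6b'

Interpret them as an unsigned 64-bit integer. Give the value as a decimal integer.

Little-endian stores the least-significant byte at the lowest address.
Reassemble most-significant byte first: 6B 93 7F 19 7C 08 84 C4 → 0x6B937F197C0884C4.
0x6B937F197C0884C4 = 7751679131066598596.

7751679131066598596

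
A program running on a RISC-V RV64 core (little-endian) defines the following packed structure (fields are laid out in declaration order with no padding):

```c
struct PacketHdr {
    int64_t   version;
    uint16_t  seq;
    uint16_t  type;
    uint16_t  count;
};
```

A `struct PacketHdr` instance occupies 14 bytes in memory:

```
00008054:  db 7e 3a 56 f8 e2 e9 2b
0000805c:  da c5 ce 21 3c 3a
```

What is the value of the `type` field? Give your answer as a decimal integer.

8654

`type` follows `version` (8 B), `seq` (2 B), so it starts at offset 8 + 2 = 10 and occupies 2 bytes.
Bytes at offsets 10..11: CE 21.
Little-endian: lowest address holds the least-significant byte.
Reassemble most-significant byte first: 21 CE → 0x21CE.
0x21CE = 8654.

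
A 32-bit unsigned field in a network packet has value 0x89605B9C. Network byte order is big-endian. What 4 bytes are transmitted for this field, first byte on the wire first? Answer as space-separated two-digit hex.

89 60 5B 9C

Split into bytes (most-significant first): 89 60 5B 9C.
Big-endian stores the most-significant byte at the lowest address.
So the memory order matches the most-significant-first order: 89 60 5B 9C.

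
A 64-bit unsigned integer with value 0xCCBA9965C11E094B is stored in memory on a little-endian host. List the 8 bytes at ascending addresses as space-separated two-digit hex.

4B 09 1E C1 65 99 BA CC

Split into bytes (most-significant first): CC BA 99 65 C1 1E 09 4B.
In little-endian order the low byte comes first in memory.
So at ascending addresses the bytes are 4B 09 1E C1 65 99 BA CC.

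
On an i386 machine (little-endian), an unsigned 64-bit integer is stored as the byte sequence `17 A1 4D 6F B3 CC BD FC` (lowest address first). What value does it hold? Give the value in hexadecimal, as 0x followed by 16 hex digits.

0xFCBDCCB36F4DA117

Little-endian stores the least-significant byte at the lowest address.
Reassemble most-significant byte first: FC BD CC B3 6F 4D A1 17 → 0xFCBDCCB36F4DA117.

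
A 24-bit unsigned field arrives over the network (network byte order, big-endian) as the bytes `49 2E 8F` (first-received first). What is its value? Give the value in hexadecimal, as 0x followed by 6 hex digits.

In big-endian order the high byte comes first in memory.
The bytes are already most-significant first: 0x492E8F.

0x492E8F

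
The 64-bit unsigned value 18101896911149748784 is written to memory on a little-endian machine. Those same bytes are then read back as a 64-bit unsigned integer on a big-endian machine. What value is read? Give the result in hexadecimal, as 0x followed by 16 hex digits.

0x3052D22D55DB36FB

18101896911149748784 in 64-bit hexadecimal is 0xFB36DB552DD25230.
Stored little-endian, the bytes at ascending addresses are 30 52 D2 2D 55 DB 36 FB.
Read back as big-endian, the last byte is least significant, giving 0x3052D22D55DB36FB.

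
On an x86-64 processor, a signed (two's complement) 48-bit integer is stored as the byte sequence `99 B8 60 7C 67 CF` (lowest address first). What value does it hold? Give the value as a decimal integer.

-53431601416039

In little-endian order the low byte comes first in memory.
Reassemble most-significant byte first: CF 67 7C 60 B8 99 → 0xCF677C60B899.
Top bit is set, so as a signed 48-bit value this is 0xCF677C60B899 − 2^48 = -53431601416039.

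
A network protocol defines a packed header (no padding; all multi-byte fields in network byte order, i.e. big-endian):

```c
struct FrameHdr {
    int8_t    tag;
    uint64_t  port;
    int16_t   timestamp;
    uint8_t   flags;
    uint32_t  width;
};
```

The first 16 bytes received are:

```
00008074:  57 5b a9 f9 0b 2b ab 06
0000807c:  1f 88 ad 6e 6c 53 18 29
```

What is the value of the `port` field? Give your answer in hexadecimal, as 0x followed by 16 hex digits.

`port` follows `tag` (1 byte), so it starts at byte offset 1 and occupies 8 bytes.
Bytes at offsets 1..8: 5B A9 F9 0B 2B AB 06 1F.
In big-endian order the high byte comes first in memory.
The bytes are already most-significant first: 0x5BA9F90B2BAB061F.

0x5BA9F90B2BAB061F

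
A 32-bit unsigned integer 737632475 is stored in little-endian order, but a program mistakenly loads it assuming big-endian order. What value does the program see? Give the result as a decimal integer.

3680565035

737632475 in 32-bit hexadecimal is 0x2BF760DB.
Stored little-endian, the bytes at ascending addresses are DB 60 F7 2B.
Read back as big-endian, the last byte is least significant, giving 0xDB60F72B.
0xDB60F72B = 3680565035.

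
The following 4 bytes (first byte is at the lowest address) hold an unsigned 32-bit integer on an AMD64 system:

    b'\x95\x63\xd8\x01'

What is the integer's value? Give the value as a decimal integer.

Little-endian: lowest address holds the least-significant byte.
Reassemble most-significant byte first: 01 D8 63 95 → 0x01D86395.
0x01D86395 = 30958485.

30958485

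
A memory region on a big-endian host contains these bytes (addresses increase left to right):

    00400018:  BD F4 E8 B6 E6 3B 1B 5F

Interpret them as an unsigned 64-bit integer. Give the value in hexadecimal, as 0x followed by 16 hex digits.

Big-endian stores the most-significant byte at the lowest address.
The bytes are already most-significant first: 0xBDF4E8B6E63B1B5F.

0xBDF4E8B6E63B1B5F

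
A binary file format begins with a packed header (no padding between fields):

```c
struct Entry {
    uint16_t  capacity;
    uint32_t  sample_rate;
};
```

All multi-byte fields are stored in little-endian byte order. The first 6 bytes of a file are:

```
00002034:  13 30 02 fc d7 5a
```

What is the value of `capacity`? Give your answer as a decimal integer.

12307

`capacity` is the first field, at byte offset 0, occupying 2 bytes.
Bytes at offsets 0..1: 13 30.
In little-endian order the low byte comes first in memory.
Reassemble most-significant byte first: 30 13 → 0x3013.
0x3013 = 12307.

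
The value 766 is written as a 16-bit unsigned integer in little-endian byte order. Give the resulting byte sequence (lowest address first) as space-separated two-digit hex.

FE 02

766 in hexadecimal, padded to 16 bits, is 0x02FE.
Split into bytes (most-significant first): 02 FE.
Little-endian stores the least-significant byte at the lowest address.
So at ascending addresses the bytes are FE 02.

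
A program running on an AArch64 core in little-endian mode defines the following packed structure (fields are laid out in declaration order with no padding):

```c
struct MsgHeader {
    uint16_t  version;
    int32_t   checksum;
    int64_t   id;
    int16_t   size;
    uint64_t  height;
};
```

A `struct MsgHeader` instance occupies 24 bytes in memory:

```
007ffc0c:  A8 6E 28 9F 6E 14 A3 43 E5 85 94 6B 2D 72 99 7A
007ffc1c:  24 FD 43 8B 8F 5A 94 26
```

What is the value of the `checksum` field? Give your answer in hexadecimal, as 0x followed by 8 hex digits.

0x146E9F28

`checksum` follows `version` (2 bytes), so it starts at byte offset 2 and occupies 4 bytes.
Bytes at offsets 2..5: 28 9F 6E 14.
In little-endian order the low byte comes first in memory.
Reassemble most-significant byte first: 14 6E 9F 28 → 0x146E9F28.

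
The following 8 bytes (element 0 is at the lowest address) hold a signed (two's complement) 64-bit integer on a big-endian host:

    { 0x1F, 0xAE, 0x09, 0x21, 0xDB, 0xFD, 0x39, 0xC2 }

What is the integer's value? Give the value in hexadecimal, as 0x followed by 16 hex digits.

0x1FAE0921DBFD39C2

In big-endian order the high byte comes first in memory.
The bytes are already most-significant first: 0x1FAE0921DBFD39C2.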